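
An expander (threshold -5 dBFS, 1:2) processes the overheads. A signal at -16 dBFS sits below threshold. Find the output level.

-27 dBFS

Below threshold, a 1:2 expander applies gain = (2−1)×(T − x) of attenuation.
(2−1) × 11 = 11 dB, so output = -16 − 11 = -27 dBFS.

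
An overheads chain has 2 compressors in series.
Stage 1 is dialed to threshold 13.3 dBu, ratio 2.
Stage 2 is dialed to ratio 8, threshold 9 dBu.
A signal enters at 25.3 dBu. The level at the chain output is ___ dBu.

10.2875 dBu

Stage 1: 12 dB above 13.3 dBu, reduced 2:1 to 6 dB above → 19.3 dBu.
Stage 2: 19.3 dBu is 10.3 dB over 9 dBu; at 8:1 that becomes 1.2875 dB over, giving 10.2875 dBu.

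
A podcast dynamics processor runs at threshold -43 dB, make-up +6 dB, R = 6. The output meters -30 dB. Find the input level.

Before make-up, the level was -30 − 6 = -36 dB.
That's 7 dB above the -43 dB threshold.
Undo the ratio: input overshoot = 7 × 6 = 42 dB, giving input = -1 dB.

-1 dB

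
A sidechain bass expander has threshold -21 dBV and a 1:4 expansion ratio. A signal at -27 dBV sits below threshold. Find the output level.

The input is 6 dB below the -21 dBV threshold.
A 1:4 expander multiplies undershoot by 4: 6 × 4 = 24 dB below threshold.
Output = -21 − 24 = -45 dBV.

-45 dBV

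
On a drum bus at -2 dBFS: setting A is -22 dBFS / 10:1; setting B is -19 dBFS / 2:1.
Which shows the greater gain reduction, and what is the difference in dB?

A: GR = 20 − 20/10 = 18 dB.
B: GR = 17 − 17/2 = 8.5 dB.
A reduces 9.5 dB more.

A, by 9.5 dB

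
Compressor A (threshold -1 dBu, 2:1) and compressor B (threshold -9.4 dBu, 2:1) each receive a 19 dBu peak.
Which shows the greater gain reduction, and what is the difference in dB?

B, by 4.2 dB

A: 20 dB over, compressed to 10 dB over, so 10 dB of GR.
B: 28.4 dB over, compressed to 14.2 dB over, so 14.2 dB of GR.
B applies 4.2 dB more gain reduction.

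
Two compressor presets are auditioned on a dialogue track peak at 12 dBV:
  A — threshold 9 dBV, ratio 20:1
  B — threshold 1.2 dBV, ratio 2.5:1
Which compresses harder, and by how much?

A: GR = 3 − 3/20 = 2.85 dB.
B: GR = 10.8 − 10.8/2.5 = 6.48 dB.
B reduces 3.63 dB more.

B, by 3.63 dB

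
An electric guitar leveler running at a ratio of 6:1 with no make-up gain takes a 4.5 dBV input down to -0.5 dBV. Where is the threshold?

-1.5 dBV

Let T be the threshold. Output overshoot = (input overshoot)/R, so -0.5 − T = (4.5 − T)/6.
6·(-0.5 − T) = 4.5 − T → 5·T = -3 − 4.5 = -7.5.
T = -7.5/5 = -1.5 dBV.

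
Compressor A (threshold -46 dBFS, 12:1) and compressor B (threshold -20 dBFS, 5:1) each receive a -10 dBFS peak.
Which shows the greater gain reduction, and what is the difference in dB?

A, by 25 dB

A: 36 dB over, compressed to 3 dB over, so 33 dB of GR.
B: 10 dB over, compressed to 2 dB over, so 8 dB of GR.
A reduces 25 dB more.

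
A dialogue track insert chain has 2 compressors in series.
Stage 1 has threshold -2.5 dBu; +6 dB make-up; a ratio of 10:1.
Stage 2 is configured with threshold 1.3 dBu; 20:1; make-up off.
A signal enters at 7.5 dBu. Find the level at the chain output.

Stage 1: overshoot 10 dB → 10/10 = 1 dB → -1.5 dBu; +6 dB make-up → 4.5 dBu.
Stage 2: overshoot 3.2 dB → 3.2/20 = 0.16 dB → 1.46 dBu.

1.46 dBu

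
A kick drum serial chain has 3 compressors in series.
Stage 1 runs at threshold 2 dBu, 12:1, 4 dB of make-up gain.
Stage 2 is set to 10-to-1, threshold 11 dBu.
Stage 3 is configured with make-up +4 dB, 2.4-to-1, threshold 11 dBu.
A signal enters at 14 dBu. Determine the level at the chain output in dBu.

11 dBu

Stage 1: overshoot 12 dB → 12/12 = 1 dB → 3 dBu; +4 dB make-up → 7 dBu.
Stage 2: 7 dBu is at or below the 11 dBu threshold — no compression; output 7 dBu.
Stage 3: 7 dBu is at or below the 11 dBu threshold — no compression; make-up brings it to 11 dBu.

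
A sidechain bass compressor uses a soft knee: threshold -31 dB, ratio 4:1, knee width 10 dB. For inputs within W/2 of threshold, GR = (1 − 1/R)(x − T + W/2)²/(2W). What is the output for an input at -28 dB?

-30.4 dB

x − T + W/2 = -28 − (-31) + 5 = 8.
GR = (1 − 1/4) × 8² / 20 = 0.75 × 64 / 20 = 2.4 dB.
Output = -28 − 2.4 = -30.4 dB.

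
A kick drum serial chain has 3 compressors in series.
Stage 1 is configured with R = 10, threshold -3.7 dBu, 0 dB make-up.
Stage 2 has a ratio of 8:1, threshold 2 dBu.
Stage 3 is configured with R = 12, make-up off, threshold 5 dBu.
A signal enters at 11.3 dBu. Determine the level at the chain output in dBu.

Stage 1: overshoot 15 dB → 15/10 = 1.5 dB → -2.2 dBu.
Stage 2: below threshold (-2.2 ≤ 2); passes unchanged; output -2.2 dBu.
Stage 3: -2.2 dBu is at or below the 5 dBu threshold — no compression; output -2.2 dBu.

-2.2 dBu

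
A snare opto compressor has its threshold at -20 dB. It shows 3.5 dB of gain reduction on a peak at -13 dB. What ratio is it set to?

2:1

Input overshoot = -13 − (-20) = 7 dB.
Output overshoot = 7 − 3.5 = 3.5 dB.
Ratio = input overshoot / output overshoot = 7 / 3.5 = 2.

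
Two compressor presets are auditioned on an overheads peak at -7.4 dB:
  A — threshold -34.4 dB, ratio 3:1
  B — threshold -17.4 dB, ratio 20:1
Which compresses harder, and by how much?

A: GR = 27 − 27/3 = 18 dB.
B: GR = 10 − 10/20 = 9.5 dB.
A reduces 8.5 dB more.

A, by 8.5 dB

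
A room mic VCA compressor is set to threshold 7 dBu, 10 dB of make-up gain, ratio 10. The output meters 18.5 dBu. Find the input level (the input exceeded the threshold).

Before make-up, the level was 18.5 − 10 = 8.5 dBu.
The compressed level sits 8.5 − 7 = 1.5 dB over threshold.
Input overshoot = R × output overshoot = 15 dB → input = 7 + 15 = 22 dBu.

22 dBu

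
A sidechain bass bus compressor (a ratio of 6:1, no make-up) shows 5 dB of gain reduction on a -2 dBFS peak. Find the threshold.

-8 dBFS

Gain reduction = -2 − (-7) = 5 dB; output overshoot = GR / (R − 1) = 5 / 5 = 1 dB.
Threshold = output − output overshoot = -7 − 1 = -8 dBFS.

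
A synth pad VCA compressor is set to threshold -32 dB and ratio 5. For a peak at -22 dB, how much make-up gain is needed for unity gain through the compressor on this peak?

8 dB

Overshoot 10 dB → 10/5 = 2 dB after compression, so the compressed level is -32 + 2 = -30 dB.
Make-up = target − compressed = -22 − (-30) = 8 dB.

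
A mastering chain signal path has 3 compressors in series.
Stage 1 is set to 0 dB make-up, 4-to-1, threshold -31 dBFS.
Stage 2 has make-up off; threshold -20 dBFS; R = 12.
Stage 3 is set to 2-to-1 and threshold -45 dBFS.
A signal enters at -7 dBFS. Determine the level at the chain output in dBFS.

Stage 1: -7 dBFS is 24 dB over -31 dBFS; at 4:1 that becomes 6 dB over, giving -25 dBFS.
Stage 2: -25 dBFS ≤ -20 dBFS, so stage 2 doesn't engage; output -25 dBFS.
Stage 3: -25 dBFS is 20 dB over -45 dBFS; at 2:1 that becomes 10 dB over, giving -35 dBFS.

-35 dBFS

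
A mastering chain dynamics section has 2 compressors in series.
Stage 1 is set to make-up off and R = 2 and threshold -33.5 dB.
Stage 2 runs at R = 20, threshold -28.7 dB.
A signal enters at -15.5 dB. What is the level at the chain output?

Stage 1: overshoot 18 dB → 18/2 = 9 dB → -24.5 dB.
Stage 2: -24.5 dB is 4.2 dB over -28.7 dB; at 20:1 that becomes 0.21 dB over, giving -28.49 dB.

-28.49 dB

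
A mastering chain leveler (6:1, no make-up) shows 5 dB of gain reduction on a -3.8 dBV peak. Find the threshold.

-9.8 dBV

Input is 6 dB above T (since output overshoot × R = input overshoot: (-8.8 − T)·6 = -3.8 − T gives T = -9.8 dBV).
Check: -9.8 + (-3.8 − (-9.8))/6 = -9.8 + 1 = -8.8 dBV. ✓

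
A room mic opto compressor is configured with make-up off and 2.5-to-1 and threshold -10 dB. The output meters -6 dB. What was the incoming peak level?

0 dB

Post-compression overshoot = -6 − (-10) = 4 dB.
Before 2.5:1 compression the overshoot was 4 × 2.5 = 10 dB, so input = -10 + 10 = 0 dB.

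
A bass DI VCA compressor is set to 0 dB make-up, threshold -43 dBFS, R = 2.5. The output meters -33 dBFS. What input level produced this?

-18 dBFS

Post-compression overshoot = -33 − (-43) = 10 dB.
Input overshoot = R × output overshoot = 25 dB → input = -43 + 25 = -18 dBFS.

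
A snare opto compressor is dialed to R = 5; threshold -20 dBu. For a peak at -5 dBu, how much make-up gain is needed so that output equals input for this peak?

12 dB

Overshoot 15 dB → 15/5 = 3 dB after compression, so the compressed level is -20 + 3 = -17 dBu.
Make-up = target − compressed = -5 − (-17) = 12 dB.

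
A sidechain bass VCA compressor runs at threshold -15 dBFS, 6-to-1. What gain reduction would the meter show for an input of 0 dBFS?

The signal is 15 dB above threshold.
A 6:1 ratio leaves 2.5 dB of that excess.
Gain reduction = 15 − 2.5 = 12.5 dB.

12.5 dB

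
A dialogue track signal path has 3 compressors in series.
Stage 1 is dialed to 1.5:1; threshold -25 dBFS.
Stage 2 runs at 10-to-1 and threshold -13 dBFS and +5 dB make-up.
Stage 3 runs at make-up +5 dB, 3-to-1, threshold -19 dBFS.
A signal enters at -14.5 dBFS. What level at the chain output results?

Stage 1: 10.5 dB above -25 dBFS, reduced 1.5:1 to 7 dB above → -18 dBFS.
Stage 2: -18 dBFS ≤ -13 dBFS, so stage 2 doesn't engage; make-up brings it to -13 dBFS.
Stage 3: -13 dBFS is 6 dB over -19 dBFS; at 3:1 that becomes 2 dB over, giving -17 dBFS; +5 dB make-up → -12 dBFS.

-12 dBFS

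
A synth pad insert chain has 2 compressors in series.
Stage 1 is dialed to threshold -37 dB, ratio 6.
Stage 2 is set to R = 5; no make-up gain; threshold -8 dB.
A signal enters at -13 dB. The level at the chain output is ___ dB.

Stage 1: 24 dB above -37 dB, reduced 6:1 to 4 dB above → -33 dB.
Stage 2: -33 dB ≤ -8 dB, so stage 2 doesn't engage; output -33 dB.

-33 dB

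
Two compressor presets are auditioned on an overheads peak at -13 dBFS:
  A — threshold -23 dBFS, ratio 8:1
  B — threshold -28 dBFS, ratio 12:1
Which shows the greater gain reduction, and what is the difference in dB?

A: 10 dB over, compressed to 1.25 dB over, so 8.75 dB of GR.
B: 15 dB over, compressed to 1.25 dB over, so 13.75 dB of GR.
B applies 5 dB more gain reduction.

B, by 5 dB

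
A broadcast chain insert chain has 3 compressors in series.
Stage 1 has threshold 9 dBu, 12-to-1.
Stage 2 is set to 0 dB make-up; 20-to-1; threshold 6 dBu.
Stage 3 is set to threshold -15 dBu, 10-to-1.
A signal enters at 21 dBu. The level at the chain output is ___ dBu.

Stage 1: 12 dB above 9 dBu, reduced 12:1 to 1 dB above → 10 dBu.
Stage 2: 4 dB above 6 dBu, reduced 20:1 to 0.2 dB above → 6.2 dBu.
Stage 3: 6.2 dBu is 21.2 dB over -15 dBu; at 10:1 that becomes 2.12 dB over, giving -12.88 dBu.

-12.88 dBu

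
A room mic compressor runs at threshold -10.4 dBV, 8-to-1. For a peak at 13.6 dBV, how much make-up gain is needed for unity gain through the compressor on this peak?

The peak compresses to -10.4 + 24/8 = -7.4 dBV.
To reach 13.6 dBV requires 13.6 − (-7.4) = 21 dB of make-up.

21 dB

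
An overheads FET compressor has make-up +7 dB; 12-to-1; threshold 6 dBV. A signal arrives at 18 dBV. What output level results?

18 dBV sits 12 dB over threshold.
At 12:1 the overshoot is divided by 12, leaving 1 dB above threshold.
So the level is 6 + 1 = 7 dBV; make-up adds 7 dB, giving 14 dBV.

14 dBV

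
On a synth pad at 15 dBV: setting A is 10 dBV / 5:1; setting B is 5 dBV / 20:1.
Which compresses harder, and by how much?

A: overshoot 5 dB → output overshoot 1 dB → GR 4 dB.
B: overshoot 10 dB → output overshoot 0.5 dB → GR 9.5 dB.
Difference: 5.5 dB in favour of B.

B, by 5.5 dB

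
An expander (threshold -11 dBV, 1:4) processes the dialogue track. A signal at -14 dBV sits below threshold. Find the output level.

-23 dBV

Undershoot = (-11) − (-14) = 3 dB.
At 1:4, that expands to 12 dB under threshold.
Output = -11 − 12 = -23 dBV.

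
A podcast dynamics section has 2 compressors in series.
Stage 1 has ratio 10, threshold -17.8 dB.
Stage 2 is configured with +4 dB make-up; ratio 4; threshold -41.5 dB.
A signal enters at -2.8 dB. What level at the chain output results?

-31.2 dB

Stage 1: 15 dB above -17.8 dB, reduced 10:1 to 1.5 dB above → -16.3 dB.
Stage 2: -16.3 dB is 25.2 dB over -41.5 dB; at 4:1 that becomes 6.3 dB over, giving -35.2 dB; +4 dB make-up → -31.2 dB.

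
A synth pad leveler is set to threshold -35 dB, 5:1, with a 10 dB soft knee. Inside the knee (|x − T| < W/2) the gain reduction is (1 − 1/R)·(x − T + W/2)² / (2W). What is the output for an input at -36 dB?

x − T + W/2 = -36 − (-35) + 5 = 4.
GR = (1 − 1/5) × 4² / 20 = 0.8 × 16 / 20 = 0.64 dB.
Output = -36 − 0.64 = -36.64 dB.

-36.64 dB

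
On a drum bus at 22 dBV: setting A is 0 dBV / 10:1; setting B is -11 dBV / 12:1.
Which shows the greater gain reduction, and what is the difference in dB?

B, by 10.45 dB

A: 22 dB over, compressed to 2.2 dB over, so 19.8 dB of GR.
B: 33 dB over, compressed to 2.75 dB over, so 30.25 dB of GR.
Difference: 10.45 dB in favour of B.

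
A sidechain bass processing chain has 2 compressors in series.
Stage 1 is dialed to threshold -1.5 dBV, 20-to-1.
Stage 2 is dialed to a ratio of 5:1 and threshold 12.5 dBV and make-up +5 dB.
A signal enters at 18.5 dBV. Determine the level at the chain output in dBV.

Stage 1: 20 dB above -1.5 dBV, reduced 20:1 to 1 dB above → -0.5 dBV.
Stage 2: -0.5 dBV is at or below the 12.5 dBV threshold — no compression; make-up brings it to 4.5 dBV.

4.5 dBV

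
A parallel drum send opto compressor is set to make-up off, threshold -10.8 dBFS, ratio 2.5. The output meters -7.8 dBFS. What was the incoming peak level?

-3.3 dBFS

That's 3 dB above the -10.8 dBFS threshold.
Input overshoot = R × output overshoot = 7.5 dB → input = -10.8 + 7.5 = -3.3 dBFS.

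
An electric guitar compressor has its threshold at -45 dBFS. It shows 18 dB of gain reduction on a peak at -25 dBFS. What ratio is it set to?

10:1

Input overshoot = -25 − (-45) = 20 dB.
Output overshoot = 20 − 18 = 2 dB.
Ratio = input overshoot / output overshoot = 20 / 2 = 10.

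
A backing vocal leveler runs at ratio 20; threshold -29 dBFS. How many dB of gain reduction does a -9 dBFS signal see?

-9 dBFS exceeds the threshold by 20 dB.
A 20:1 ratio leaves 1 dB of that excess.
So the signal is attenuated by 20 − 1 = 19 dB.

19 dB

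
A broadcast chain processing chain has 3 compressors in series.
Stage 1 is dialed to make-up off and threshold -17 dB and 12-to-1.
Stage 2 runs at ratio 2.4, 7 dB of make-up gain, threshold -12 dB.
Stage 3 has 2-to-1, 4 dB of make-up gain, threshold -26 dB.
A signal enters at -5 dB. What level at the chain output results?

Stage 1: overshoot 12 dB → 12/12 = 1 dB → -16 dB.
Stage 2: -16 dB is at or below the -12 dB threshold — no compression; make-up brings it to -9 dB.
Stage 3: 17 dB above -26 dB, reduced 2:1 to 8.5 dB above → -17.5 dB; +4 dB make-up → -13.5 dB.

-13.5 dB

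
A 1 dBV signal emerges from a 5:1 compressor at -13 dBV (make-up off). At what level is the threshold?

Gain reduction = 1 − (-13) = 14 dB; output overshoot = GR / (R − 1) = 14 / 4 = 3.5 dB.
Threshold = output − output overshoot = -13 − 3.5 = -16.5 dBV.

-16.5 dBV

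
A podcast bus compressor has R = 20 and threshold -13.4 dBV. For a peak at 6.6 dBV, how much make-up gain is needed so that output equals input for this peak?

The peak compresses to -13.4 + 20/20 = -12.4 dBV.
To reach 6.6 dBV requires 6.6 − (-12.4) = 19 dB of make-up.

19 dB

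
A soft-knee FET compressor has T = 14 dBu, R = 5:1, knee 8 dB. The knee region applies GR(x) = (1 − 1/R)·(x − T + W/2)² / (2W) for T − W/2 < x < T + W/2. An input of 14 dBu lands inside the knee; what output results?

x − T + W/2 = 14 − 14 + 4 = 4.
GR = (1 − 1/5) × 4² / 16 = 0.8 × 16 / 16 = 0.8 dB.
Output = 14 − 0.8 = 13.2 dBu.

13.2 dBu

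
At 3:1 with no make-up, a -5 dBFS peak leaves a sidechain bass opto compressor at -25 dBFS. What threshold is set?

-35 dBFS

Gain reduction = -5 − (-25) = 20 dB; output overshoot = GR / (R − 1) = 20 / 2 = 10 dB.
Threshold = output − output overshoot = -25 − 10 = -35 dBFS.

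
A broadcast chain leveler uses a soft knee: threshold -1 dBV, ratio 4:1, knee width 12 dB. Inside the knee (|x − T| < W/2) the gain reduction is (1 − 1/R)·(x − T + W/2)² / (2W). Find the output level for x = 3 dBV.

-0.125 dBV

x − T + W/2 = 3 − (-1) + 6 = 10.
GR = (1 − 1/4) × 10² / 24 = 0.75 × 100 / 24 = 3.125 dB.
Output = 3 − 3.125 = -0.125 dBV.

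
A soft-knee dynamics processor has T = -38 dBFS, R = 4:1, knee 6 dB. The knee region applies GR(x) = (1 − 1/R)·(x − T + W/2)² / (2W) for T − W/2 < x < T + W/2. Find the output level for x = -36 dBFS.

-37.5625 dBFS

x − T + W/2 = -36 − (-38) + 3 = 5.
GR = (1 − 1/4) × 5² / 12 = 0.75 × 25 / 12 = 1.5625 dB.
Output = -36 − 1.5625 = -37.5625 dBFS.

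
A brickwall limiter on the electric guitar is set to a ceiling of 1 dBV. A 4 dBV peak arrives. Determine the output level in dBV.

1 dBV

A brickwall limiter is an ∞:1 compressor: any input above the ceiling is clamped to 1 dBV.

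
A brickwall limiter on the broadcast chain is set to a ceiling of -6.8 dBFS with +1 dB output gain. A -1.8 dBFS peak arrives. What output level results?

-5.8 dBFS

A brickwall limiter is an ∞:1 compressor: any input above the ceiling is clamped to -6.8 dBFS.
Output gain then adds 1 dB: -6.8 + 1 = -5.8 dBFS.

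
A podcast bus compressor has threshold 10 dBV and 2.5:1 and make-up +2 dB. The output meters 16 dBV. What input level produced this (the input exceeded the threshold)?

20 dBV

Remove make-up: 16 − 2 = 14 dBV.
The compressed level sits 14 − 10 = 4 dB over threshold.
Undo the ratio: input overshoot = 4 × 2.5 = 10 dB, giving input = 20 dBV.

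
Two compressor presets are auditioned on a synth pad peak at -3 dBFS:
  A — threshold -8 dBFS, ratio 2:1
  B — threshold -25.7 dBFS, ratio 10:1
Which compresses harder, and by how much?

A: overshoot 5 dB → output overshoot 2.5 dB → GR 2.5 dB.
B: overshoot 22.7 dB → output overshoot 2.27 dB → GR 20.43 dB.
B reduces 17.93 dB more.

B, by 17.93 dB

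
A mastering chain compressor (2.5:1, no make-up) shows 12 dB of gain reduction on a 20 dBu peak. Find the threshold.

Gain reduction = 20 − 8 = 12 dB; output overshoot = GR / (R − 1) = 12 / 1.5 = 8 dB.
Threshold = output − output overshoot = 8 − 8 = 0 dBu.

0 dBu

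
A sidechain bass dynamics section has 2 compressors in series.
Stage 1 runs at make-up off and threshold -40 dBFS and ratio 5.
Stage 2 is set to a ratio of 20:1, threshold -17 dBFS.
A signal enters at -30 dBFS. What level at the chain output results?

-38 dBFS

Stage 1: 10 dB above -40 dBFS, reduced 5:1 to 2 dB above → -38 dBFS.
Stage 2: -38 dBFS ≤ -17 dBFS, so stage 2 doesn't engage; output -38 dBFS.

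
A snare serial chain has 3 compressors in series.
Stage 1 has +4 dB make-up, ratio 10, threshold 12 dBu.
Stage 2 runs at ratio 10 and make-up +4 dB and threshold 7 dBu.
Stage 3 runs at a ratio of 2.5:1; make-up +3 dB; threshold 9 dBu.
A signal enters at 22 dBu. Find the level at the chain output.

Stage 1: overshoot 10 dB → 10/10 = 1 dB → 13 dBu; +4 dB make-up → 17 dBu.
Stage 2: 10 dB above 7 dBu, reduced 10:1 to 1 dB above → 8 dBu; +4 dB make-up → 12 dBu.
Stage 3: overshoot 3 dB → 3/2.5 = 1.2 dB → 10.2 dBu; +3 dB make-up → 13.2 dBu.

13.2 dBu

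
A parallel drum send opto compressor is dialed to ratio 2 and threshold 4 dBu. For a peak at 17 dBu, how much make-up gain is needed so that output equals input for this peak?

6.5 dB

Overshoot 13 dB → 13/2 = 6.5 dB after compression, so the compressed level is 4 + 6.5 = 10.5 dBu.
Make-up = target − compressed = 17 − 10.5 = 6.5 dB.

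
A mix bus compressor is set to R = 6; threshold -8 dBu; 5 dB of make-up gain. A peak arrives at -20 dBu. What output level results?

-15 dBu

-20 dBu is 12 dB below the -8 dBu threshold, so no gain reduction is applied.
Make-up gain adds 5 dB: -20 + 5 = -15 dBu.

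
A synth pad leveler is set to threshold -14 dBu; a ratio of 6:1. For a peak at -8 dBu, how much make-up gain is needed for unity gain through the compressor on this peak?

The peak compresses to -14 + 6/6 = -13 dBu.
To reach -8 dBu requires -8 − (-13) = 5 dB of make-up.

5 dB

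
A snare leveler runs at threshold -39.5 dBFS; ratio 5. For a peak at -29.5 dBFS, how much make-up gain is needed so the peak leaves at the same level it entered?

8 dB

Without make-up, output = threshold + overshoot/5 = -39.5 + 2 = -37.5 dBFS.
Gap to target: 8 dB.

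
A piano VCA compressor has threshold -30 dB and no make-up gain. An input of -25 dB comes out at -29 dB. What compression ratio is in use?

5:1

Input overshoot = -25 − (-30) = 5 dB; output overshoot = -29 − (-30) = 1 dB.
Ratio = 5 / 1 = 5.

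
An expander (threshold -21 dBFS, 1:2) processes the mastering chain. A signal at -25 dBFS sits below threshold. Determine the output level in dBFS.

-29 dBFS

Undershoot = (-21) − (-25) = 4 dB.
At 1:2, that expands to 8 dB under threshold.
Output = -21 − 8 = -29 dBFS.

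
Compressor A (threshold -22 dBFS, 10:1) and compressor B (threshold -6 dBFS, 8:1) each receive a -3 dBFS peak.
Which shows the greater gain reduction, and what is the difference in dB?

A: 19 dB over, compressed to 1.9 dB over, so 17.1 dB of GR.
B: 3 dB over, compressed to 0.375 dB over, so 2.625 dB of GR.
Difference: 14.475 dB in favour of A.

A, by 14.475 dB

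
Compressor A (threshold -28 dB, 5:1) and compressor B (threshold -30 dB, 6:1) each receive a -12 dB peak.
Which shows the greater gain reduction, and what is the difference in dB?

B, by 2.2 dB

A: overshoot 16 dB → output overshoot 3.2 dB → GR 12.8 dB.
B: overshoot 18 dB → output overshoot 3 dB → GR 15 dB.
Difference: 2.2 dB in favour of B.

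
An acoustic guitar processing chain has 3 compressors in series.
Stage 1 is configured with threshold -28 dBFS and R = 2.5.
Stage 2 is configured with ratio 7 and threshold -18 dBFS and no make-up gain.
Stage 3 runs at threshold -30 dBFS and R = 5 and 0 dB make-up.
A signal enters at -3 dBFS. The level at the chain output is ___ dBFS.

-27.6 dBFS

Stage 1: overshoot 25 dB → 25/2.5 = 10 dB → -18 dBFS.
Stage 2: -18 dBFS ≤ -18 dBFS, so stage 2 doesn't engage; output -18 dBFS.
Stage 3: -18 dBFS is 12 dB over -30 dBFS; at 5:1 that becomes 2.4 dB over, giving -27.6 dBFS.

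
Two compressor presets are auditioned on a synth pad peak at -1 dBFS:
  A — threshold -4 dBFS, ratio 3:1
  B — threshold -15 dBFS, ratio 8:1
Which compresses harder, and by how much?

A: GR = 3 − 3/3 = 2 dB.
B: GR = 14 − 14/8 = 12.25 dB.
Difference: 10.25 dB in favour of B.

B, by 10.25 dB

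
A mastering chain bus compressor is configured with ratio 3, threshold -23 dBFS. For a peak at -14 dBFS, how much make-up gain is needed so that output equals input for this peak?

6 dB

The peak compresses to -23 + 9/3 = -20 dBFS.
To reach -14 dBFS requires -14 − (-20) = 6 dB of make-up.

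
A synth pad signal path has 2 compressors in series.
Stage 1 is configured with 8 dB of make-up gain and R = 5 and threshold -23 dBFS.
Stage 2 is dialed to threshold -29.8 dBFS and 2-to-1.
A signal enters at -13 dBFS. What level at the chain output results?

-21.4 dBFS

Stage 1: 10 dB above -23 dBFS, reduced 5:1 to 2 dB above → -21 dBFS; +8 dB make-up → -13 dBFS.
Stage 2: 16.8 dB above -29.8 dBFS, reduced 2:1 to 8.4 dB above → -21.4 dBFS.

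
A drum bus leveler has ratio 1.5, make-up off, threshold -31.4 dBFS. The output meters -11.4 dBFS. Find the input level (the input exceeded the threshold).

The compressed level sits -11.4 − (-31.4) = 20 dB over threshold.
Input overshoot = R × output overshoot = 30 dB → input = -31.4 + 30 = -1.4 dBFS.

-1.4 dBFS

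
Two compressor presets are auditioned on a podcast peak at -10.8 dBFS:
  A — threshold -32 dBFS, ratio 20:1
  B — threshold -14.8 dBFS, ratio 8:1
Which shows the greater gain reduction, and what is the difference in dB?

A: 21.2 dB over, compressed to 1.06 dB over, so 20.14 dB of GR.
B: 4 dB over, compressed to 0.5 dB over, so 3.5 dB of GR.
A applies 16.64 dB more gain reduction.

A, by 16.64 dB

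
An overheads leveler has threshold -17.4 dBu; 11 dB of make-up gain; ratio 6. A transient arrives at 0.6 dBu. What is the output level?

0.6 dBu sits 18 dB over threshold.
At 6:1 the overshoot is divided by 6, leaving 3 dB above threshold.
So the level is -17.4 + 3 = -14.4 dBu; make-up adds 11 dB, giving -3.4 dBu.

-3.4 dBu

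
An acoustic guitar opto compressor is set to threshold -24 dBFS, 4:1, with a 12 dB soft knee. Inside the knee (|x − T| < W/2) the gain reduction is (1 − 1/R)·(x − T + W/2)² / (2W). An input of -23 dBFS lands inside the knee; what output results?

-24.53125 dBFS

x − T + W/2 = -23 − (-24) + 6 = 7.
GR = (1 − 1/4) × 7² / 24 = 0.75 × 49 / 24 = 1.53125 dB.
Output = -23 − 1.53125 = -24.53125 dBFS.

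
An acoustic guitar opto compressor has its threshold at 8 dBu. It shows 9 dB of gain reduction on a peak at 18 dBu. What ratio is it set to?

Input overshoot = 18 − 8 = 10 dB.
Output overshoot = 10 − 9 = 1 dB.
Ratio = input overshoot / output overshoot = 10 / 1 = 10.

10:1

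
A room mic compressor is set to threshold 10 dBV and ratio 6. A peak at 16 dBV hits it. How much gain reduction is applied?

The signal is 6 dB above threshold.
A 6:1 ratio leaves 1 dB of that excess.
So the signal is attenuated by 6 − 1 = 5 dB.

5 dB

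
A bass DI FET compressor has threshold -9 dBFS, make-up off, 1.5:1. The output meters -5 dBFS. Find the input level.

That's 4 dB above the -9 dBFS threshold.
Undo the ratio: input overshoot = 4 × 1.5 = 6 dB, giving input = -3 dBFS.

-3 dBFS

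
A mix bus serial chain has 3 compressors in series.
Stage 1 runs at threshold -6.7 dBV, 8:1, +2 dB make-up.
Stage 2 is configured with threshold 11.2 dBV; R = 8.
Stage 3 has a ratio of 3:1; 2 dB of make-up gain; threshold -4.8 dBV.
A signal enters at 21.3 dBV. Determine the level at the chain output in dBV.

Stage 1: 28 dB above -6.7 dBV, reduced 8:1 to 3.5 dB above → -3.2 dBV; +2 dB make-up → -1.2 dBV.
Stage 2: -1.2 dBV ≤ 11.2 dBV, so stage 2 doesn't engage; output -1.2 dBV.
Stage 3: 3.6 dB above -4.8 dBV, reduced 3:1 to 1.2 dB above → -3.6 dBV; +2 dB make-up → -1.6 dBV.

-1.6 dBV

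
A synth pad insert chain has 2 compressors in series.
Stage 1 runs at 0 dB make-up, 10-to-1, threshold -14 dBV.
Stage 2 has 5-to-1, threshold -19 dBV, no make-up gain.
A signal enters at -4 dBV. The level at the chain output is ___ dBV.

-17.8 dBV

Stage 1: 10 dB above -14 dBV, reduced 10:1 to 1 dB above → -13 dBV.
Stage 2: 6 dB above -19 dBV, reduced 5:1 to 1.2 dB above → -17.8 dBV.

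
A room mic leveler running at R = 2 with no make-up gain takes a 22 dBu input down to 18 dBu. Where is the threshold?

14 dBu

Input is 8 dB above T (since output overshoot × R = input overshoot: (18 − T)·2 = 22 − T gives T = 14 dBu).
Check: 14 + (22 − 14)/2 = 14 + 4 = 18 dBu. ✓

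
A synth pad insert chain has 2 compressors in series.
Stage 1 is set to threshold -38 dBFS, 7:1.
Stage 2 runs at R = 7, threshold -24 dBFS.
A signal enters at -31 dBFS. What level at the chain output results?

Stage 1: overshoot 7 dB → 7/7 = 1 dB → -37 dBFS.
Stage 2: below threshold (-37 ≤ -24); passes unchanged; output -37 dBFS.

-37 dBFS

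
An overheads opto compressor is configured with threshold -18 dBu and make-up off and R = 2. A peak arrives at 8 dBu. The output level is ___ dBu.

-5 dBu

The input is 26 dB above the -18 dBu threshold.
The 26 dB excess becomes 13 dB after 2:1 reduction.
Output = -18 + 13 = -5 dBu.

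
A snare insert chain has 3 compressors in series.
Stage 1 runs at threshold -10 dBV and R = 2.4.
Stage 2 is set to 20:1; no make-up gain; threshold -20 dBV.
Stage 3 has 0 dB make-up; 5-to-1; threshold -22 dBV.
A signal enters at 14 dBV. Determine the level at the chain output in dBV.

-21.4 dBV

Stage 1: overshoot 24 dB → 24/2.4 = 10 dB → 0 dBV.
Stage 2: 0 dBV is 20 dB over -20 dBV; at 20:1 that becomes 1 dB over, giving -19 dBV.
Stage 3: -19 dBV is 3 dB over -22 dBV; at 5:1 that becomes 0.6 dB over, giving -21.4 dBV.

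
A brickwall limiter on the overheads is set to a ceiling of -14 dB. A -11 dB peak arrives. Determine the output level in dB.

A brickwall limiter is an ∞:1 compressor: any input above the ceiling is clamped to -14 dB.

-14 dB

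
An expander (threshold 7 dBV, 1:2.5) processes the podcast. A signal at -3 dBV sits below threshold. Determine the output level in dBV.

Undershoot = 7 − (-3) = 10 dB.
At 1:2.5, that expands to 25 dB under threshold.
Output = 7 − 25 = -18 dBV.

-18 dBV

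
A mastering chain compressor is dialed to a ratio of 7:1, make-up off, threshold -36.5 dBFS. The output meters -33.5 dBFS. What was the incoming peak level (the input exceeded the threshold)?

-15.5 dBFS

The compressed level sits -33.5 − (-36.5) = 3 dB over threshold.
Input overshoot = R × output overshoot = 21 dB → input = -36.5 + 21 = -15.5 dBFS.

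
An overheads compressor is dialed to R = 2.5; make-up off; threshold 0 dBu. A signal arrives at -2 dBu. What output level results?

-2 dBu

-2 dBu is 2 dB below the 0 dBu threshold, so no gain reduction is applied.
Output = input = -2 dBu.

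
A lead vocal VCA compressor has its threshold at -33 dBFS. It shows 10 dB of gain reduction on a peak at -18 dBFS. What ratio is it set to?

Input overshoot = -18 − (-33) = 15 dB.
Output overshoot = 15 − 10 = 5 dB.
Ratio = input overshoot / output overshoot = 15 / 5 = 3.

3:1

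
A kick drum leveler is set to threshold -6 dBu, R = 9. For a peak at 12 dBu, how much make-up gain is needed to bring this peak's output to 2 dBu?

Without make-up, output = threshold + overshoot/9 = -6 + 2 = -4 dBu.
Gap to target: 6 dB.

6 dB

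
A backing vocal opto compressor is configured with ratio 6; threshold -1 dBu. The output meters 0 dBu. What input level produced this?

5 dBu

That's 1 dB above the -1 dBu threshold.
Input overshoot = R × output overshoot = 6 dB → input = -1 + 6 = 5 dBu.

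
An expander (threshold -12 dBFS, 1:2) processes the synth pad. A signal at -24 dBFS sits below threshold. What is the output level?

Undershoot = (-12) − (-24) = 12 dB.
At 1:2, that expands to 24 dB under threshold.
Output = -12 − 24 = -36 dBFS.

-36 dBFS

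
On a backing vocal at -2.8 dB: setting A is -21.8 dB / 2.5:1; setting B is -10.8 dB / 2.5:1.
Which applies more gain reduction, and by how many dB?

A: overshoot 19 dB → output overshoot 7.6 dB → GR 11.4 dB.
B: overshoot 8 dB → output overshoot 3.2 dB → GR 4.8 dB.
Difference: 6.6 dB in favour of A.

A, by 6.6 dB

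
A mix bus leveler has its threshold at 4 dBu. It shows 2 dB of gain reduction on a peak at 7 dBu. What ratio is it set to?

Input overshoot = 7 − 4 = 3 dB.
Output overshoot = 3 − 2 = 1 dB.
Ratio = input overshoot / output overshoot = 3 / 1 = 3.

3:1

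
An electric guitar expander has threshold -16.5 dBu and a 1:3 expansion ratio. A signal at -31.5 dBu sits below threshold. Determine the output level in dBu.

The input is 15 dB below the -16.5 dBu threshold.
A 1:3 expander multiplies undershoot by 3: 15 × 3 = 45 dB below threshold.
Output = -16.5 − 45 = -61.5 dBu.

-61.5 dBu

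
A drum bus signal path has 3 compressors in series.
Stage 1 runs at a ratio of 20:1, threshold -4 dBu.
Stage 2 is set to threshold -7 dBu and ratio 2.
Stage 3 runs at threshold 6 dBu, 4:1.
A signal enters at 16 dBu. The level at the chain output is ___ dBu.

Stage 1: overshoot 20 dB → 20/20 = 1 dB → -3 dBu.
Stage 2: 4 dB above -7 dBu, reduced 2:1 to 2 dB above → -5 dBu.
Stage 3: -5 dBu ≤ 6 dBu, so stage 3 doesn't engage; output -5 dBu.

-5 dBu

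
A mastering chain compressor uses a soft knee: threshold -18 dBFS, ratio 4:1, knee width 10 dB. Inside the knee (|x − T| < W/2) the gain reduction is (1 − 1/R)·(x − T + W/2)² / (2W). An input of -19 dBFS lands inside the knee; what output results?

x − T + W/2 = -19 − (-18) + 5 = 4.
GR = (1 − 1/4) × 4² / 20 = 0.75 × 16 / 20 = 0.6 dB.
Output = -19 − 0.6 = -19.6 dBFS.

-19.6 dBFS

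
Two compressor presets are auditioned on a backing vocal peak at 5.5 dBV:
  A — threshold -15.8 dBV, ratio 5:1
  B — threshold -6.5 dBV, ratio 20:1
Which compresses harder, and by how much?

A: 21.3 dB over, compressed to 4.26 dB over, so 17.04 dB of GR.
B: 12 dB over, compressed to 0.6 dB over, so 11.4 dB of GR.
A applies 5.64 dB more gain reduction.

A, by 5.64 dB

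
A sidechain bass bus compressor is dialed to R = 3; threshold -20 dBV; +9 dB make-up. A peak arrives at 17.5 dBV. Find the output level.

1.5 dBV

The input is 37.5 dB above the -20 dBV threshold.
3:1 compression reduces that to 37.5/3 = 12.5 dB over.
That puts the output at -7.5 dBV; make-up adds 9 dB, giving 1.5 dBV.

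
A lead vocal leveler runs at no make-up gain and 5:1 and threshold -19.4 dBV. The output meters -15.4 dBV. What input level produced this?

That's 4 dB above the -19.4 dBV threshold.
Before 5:1 compression the overshoot was 4 × 5 = 20 dB, so input = -19.4 + 20 = 0.6 dBV.

0.6 dBV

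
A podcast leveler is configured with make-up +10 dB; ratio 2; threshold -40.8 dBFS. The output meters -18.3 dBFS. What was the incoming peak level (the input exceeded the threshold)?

Remove make-up: -18.3 − 10 = -28.3 dBFS.
The compressed level sits -28.3 − (-40.8) = 12.5 dB over threshold.
Undo the ratio: input overshoot = 12.5 × 2 = 25 dB, giving input = -15.8 dBFS.

-15.8 dBFS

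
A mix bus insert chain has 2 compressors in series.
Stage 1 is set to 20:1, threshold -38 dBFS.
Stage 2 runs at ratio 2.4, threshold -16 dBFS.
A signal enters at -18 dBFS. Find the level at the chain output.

Stage 1: -18 dBFS is 20 dB over -38 dBFS; at 20:1 that becomes 1 dB over, giving -37 dBFS.
Stage 2: -37 dBFS is at or below the -16 dBFS threshold — no compression; output -37 dBFS.

-37 dBFS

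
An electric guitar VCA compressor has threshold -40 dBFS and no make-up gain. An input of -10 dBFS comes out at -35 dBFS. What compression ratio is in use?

Input overshoot = -10 − (-40) = 30 dB; output overshoot = -35 − (-40) = 5 dB.
Ratio = 30 / 5 = 6.

6:1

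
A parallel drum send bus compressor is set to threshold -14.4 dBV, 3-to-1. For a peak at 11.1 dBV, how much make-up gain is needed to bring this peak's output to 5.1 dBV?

11 dB

Without make-up, output = threshold + overshoot/3 = -14.4 + 8.5 = -5.9 dBV.
Gap to target: 11 dB.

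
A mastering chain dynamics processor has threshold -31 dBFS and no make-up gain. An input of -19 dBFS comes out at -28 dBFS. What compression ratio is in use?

4:1

Input overshoot = -19 − (-31) = 12 dB; output overshoot = -28 − (-31) = 3 dB.
Ratio = 12 / 3 = 4.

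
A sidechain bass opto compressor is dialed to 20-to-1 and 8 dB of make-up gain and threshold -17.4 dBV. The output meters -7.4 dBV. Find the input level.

Remove make-up: -7.4 − 8 = -15.4 dBV.
The compressed level sits -15.4 − (-17.4) = 2 dB over threshold.
Before 20:1 compression the overshoot was 2 × 20 = 40 dB, so input = -17.4 + 40 = 22.6 dBV.

22.6 dBV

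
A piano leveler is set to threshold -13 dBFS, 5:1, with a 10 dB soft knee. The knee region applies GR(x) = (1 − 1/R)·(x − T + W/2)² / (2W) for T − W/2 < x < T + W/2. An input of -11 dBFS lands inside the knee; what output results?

x − T + W/2 = -11 − (-13) + 5 = 7.
GR = (1 − 1/5) × 7² / 20 = 0.8 × 49 / 20 = 1.96 dB.
Output = -11 − 1.96 = -12.96 dBFS.

-12.96 dBFS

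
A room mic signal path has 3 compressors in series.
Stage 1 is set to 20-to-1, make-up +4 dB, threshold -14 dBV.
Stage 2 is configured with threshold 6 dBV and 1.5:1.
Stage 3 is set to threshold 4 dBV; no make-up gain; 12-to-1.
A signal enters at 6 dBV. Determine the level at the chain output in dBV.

Stage 1: 20 dB above -14 dBV, reduced 20:1 to 1 dB above → -13 dBV; +4 dB make-up → -9 dBV.
Stage 2: -9 dBV ≤ 6 dBV, so stage 2 doesn't engage; output -9 dBV.
Stage 3: -9 dBV is at or below the 4 dBV threshold — no compression; output -9 dBV.

-9 dBV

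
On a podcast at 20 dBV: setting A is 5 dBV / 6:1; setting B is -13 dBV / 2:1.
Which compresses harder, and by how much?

B, by 4 dB

A: GR = 15 − 15/6 = 12.5 dB.
B: GR = 33 − 33/2 = 16.5 dB.
B reduces 4 dB more.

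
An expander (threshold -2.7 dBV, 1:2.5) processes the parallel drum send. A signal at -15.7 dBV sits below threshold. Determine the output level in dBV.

-35.2 dBV

The input is 13 dB below the -2.7 dBV threshold.
A 1:2.5 expander multiplies undershoot by 2.5: 13 × 2.5 = 32.5 dB below threshold.
Output = -2.7 − 32.5 = -35.2 dBV.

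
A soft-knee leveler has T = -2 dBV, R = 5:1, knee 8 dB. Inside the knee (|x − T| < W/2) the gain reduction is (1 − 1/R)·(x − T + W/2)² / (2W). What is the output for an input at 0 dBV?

x − T + W/2 = 0 − (-2) + 4 = 6.
GR = (1 − 1/5) × 6² / 16 = 0.8 × 36 / 16 = 1.8 dB.
Output = 0 − 1.8 = -1.8 dBV.

-1.8 dBV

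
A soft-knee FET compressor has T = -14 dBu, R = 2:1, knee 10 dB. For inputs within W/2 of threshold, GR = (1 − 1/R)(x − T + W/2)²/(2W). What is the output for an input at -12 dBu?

x − T + W/2 = -12 − (-14) + 5 = 7.
GR = (1 − 1/2) × 7² / 20 = 0.5 × 49 / 20 = 1.225 dB.
Output = -12 − 1.225 = -13.225 dBu.

-13.225 dBu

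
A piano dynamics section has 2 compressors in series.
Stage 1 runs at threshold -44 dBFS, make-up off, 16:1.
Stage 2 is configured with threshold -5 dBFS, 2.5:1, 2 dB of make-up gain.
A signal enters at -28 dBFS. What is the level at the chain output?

-41 dBFS

Stage 1: -28 dBFS is 16 dB over -44 dBFS; at 16:1 that becomes 1 dB over, giving -43 dBFS.
Stage 2: below threshold (-43 ≤ -5); passes unchanged; make-up brings it to -41 dBFS.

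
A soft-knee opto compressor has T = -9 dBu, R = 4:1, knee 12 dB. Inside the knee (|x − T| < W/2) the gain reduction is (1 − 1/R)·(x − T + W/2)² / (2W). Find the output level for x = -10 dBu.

x − T + W/2 = -10 − (-9) + 6 = 5.
GR = (1 − 1/4) × 5² / 24 = 0.75 × 25 / 24 = 0.78125 dB.
Output = -10 − 0.78125 = -10.78125 dBu.

-10.78125 dBu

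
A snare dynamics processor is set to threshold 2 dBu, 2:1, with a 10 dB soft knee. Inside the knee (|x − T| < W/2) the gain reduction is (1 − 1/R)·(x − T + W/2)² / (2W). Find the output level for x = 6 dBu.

x − T + W/2 = 6 − 2 + 5 = 9.
GR = (1 − 1/2) × 9² / 20 = 0.5 × 81 / 20 = 2.025 dB.
Output = 6 − 2.025 = 3.975 dBu.

3.975 dBu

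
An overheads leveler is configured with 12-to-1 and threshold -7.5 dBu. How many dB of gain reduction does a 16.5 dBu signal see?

16.5 dBu exceeds the threshold by 24 dB.
A 12:1 ratio leaves 2 dB of that excess.
GR = overshoot in − overshoot out = 24 − 2 = 22 dB.

22 dB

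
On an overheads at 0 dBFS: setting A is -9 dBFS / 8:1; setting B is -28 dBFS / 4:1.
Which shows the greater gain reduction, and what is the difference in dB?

A: 9 dB over, compressed to 1.125 dB over, so 7.875 dB of GR.
B: 28 dB over, compressed to 7 dB over, so 21 dB of GR.
B applies 13.125 dB more gain reduction.

B, by 13.125 dB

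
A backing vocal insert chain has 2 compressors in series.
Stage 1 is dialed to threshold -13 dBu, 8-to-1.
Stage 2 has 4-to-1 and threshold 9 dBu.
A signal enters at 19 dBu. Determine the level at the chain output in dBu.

-9 dBu

Stage 1: 32 dB above -13 dBu, reduced 8:1 to 4 dB above → -9 dBu.
Stage 2: -9 dBu is at or below the 9 dBu threshold — no compression; output -9 dBu.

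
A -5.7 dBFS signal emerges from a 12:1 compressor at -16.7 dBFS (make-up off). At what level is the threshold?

-17.7 dBFS

Gain reduction = -5.7 − (-16.7) = 11 dB; output overshoot = GR / (R − 1) = 11 / 11 = 1 dB.
Threshold = output − output overshoot = -16.7 − 1 = -17.7 dBFS.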